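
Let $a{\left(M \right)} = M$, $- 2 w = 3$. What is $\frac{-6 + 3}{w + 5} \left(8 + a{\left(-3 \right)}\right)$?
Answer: $- \frac{30}{7} \approx -4.2857$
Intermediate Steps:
$w = - \frac{3}{2}$ ($w = \left(- \frac{1}{2}\right) 3 = - \frac{3}{2} \approx -1.5$)
$\frac{-6 + 3}{w + 5} \left(8 + a{\left(-3 \right)}\right) = \frac{-6 + 3}{- \frac{3}{2} + 5} \left(8 - 3\right) = - \frac{3}{\frac{7}{2}} \cdot 5 = \left(-3\right) \frac{2}{7} \cdot 5 = \left(- \frac{6}{7}\right) 5 = - \frac{30}{7}$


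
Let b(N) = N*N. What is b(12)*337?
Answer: 48528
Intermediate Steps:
b(N) = N²
b(12)*337 = 12²*337 = 144*337 = 48528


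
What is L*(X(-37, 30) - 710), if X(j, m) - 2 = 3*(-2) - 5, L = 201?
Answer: -144519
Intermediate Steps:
X(j, m) = -9 (X(j, m) = 2 + (3*(-2) - 5) = 2 + (-6 - 5) = 2 - 11 = -9)
L*(X(-37, 30) - 710) = 201*(-9 - 710) = 201*(-719) = -144519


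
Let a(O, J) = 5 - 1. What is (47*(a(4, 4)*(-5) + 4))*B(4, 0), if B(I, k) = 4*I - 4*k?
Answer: -12032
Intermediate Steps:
B(I, k) = -4*k + 4*I
a(O, J) = 4
(47*(a(4, 4)*(-5) + 4))*B(4, 0) = (47*(4*(-5) + 4))*(-4*0 + 4*4) = (47*(-20 + 4))*(0 + 16) = (47*(-16))*16 = -752*16 = -12032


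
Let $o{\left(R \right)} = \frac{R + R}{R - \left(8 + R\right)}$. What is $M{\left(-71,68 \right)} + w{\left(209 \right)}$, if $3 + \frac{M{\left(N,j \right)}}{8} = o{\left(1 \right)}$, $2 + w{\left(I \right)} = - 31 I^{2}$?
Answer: $-1354139$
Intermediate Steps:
$w{\left(I \right)} = -2 - 31 I^{2}$
$o{\left(R \right)} = - \frac{R}{4}$ ($o{\left(R \right)} = \frac{2 R}{-8} = 2 R \left(- \frac{1}{8}\right) = - \frac{R}{4}$)
$M{\left(N,j \right)} = -26$ ($M{\left(N,j \right)} = -24 + 8 \left(\left(- \frac{1}{4}\right) 1\right) = -24 + 8 \left(- \frac{1}{4}\right) = -24 - 2 = -26$)
$M{\left(-71,68 \right)} + w{\left(209 \right)} = -26 - \left(2 + 31 \cdot 209^{2}\right) = -26 - 1354113 = -1354139$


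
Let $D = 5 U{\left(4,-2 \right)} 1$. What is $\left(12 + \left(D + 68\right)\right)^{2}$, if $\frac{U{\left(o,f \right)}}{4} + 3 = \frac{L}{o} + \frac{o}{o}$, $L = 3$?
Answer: $3025$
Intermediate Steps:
$U{\left(o,f \right)} = -8 + \frac{12}{o}$ ($U{\left(o,f \right)} = -12 + 4 \left(\frac{3}{o} + \frac{o}{o}\right) = -12 + 4 \left(\frac{3}{o} + 1\right) = -12 + 4 \left(1 + \frac{3}{o}\right) = -12 + \left(4 + \frac{12}{o}\right) = -8 + \frac{12}{o}$)
$D = -25$ ($D = 5 \left(-8 + \frac{12}{4}\right) 1 = 5 \left(-8 + 12 \cdot \frac{1}{4}\right) 1 = 5 \left(-8 + 3\right) 1 = 5 \left(-5\right) 1 = \left(-25\right) 1 = -25$)
$\left(12 + \left(D + 68\right)\right)^{2} = \left(12 + \left(-25 + 68\right)\right)^{2} = \left(12 + 43\right)^{2} = 55^{2} = 3025$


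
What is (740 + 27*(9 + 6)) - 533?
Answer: 612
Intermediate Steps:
(740 + 27*(9 + 6)) - 533 = (740 + 27*15) - 533 = (740 + 405) - 533 = 1145 - 533 = 612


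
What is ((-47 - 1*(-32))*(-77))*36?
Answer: 41580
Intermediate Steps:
((-47 - 1*(-32))*(-77))*36 = ((-47 + 32)*(-77))*36 = -15*(-77)*36 = 1155*36 = 41580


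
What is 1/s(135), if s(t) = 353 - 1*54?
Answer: 1/299 ≈ 0.0033445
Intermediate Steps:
s(t) = 299 (s(t) = 353 - 54 = 299)
1/s(135) = 1/299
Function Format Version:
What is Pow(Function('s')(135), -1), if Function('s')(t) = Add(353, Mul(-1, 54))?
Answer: Rational(1, 299) ≈ 0.0033445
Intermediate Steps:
Function('s')(t) = 299 (Function('s')(t) = Add(353, -54) = 299)
Pow(Function('s')(135), -1) = Pow(299, -1) = Rational(1, 299)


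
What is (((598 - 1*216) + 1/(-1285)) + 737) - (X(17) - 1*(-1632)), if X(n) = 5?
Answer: -665631/1285 ≈ -518.00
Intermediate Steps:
(((598 - 1*216) + 1/(-1285)) + 737) - (X(17) - 1*(-1632)) = (((598 - 1*216) + 1/(-1285)) + 737) - (5 - 1*(-1632)) = (((598 - 216) - 1/1285) + 737) - (5 + 1632) = ((382 - 1/1285) + 737) - 1*1637 = (490869/1285 + 737) - 1637 = 1437914/1285 - 1637 = -665631/1285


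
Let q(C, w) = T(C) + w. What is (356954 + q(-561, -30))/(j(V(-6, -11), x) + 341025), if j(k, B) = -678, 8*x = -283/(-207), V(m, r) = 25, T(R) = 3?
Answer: 356927/340347 ≈ 1.0487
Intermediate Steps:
x = 283/1656 (x = (-283/(-207))/8 = (-283*(-1/207))/8 = (1/8)*(283/207) = 283/1656 ≈ 0.17089)
q(C, w) = 3 + w
(356954 + q(-561, -30))/(j(V(-6, -11), x) + 341025) = (356954 + (3 - 30))/(-678 + 341025) = (356954 - 27)/340347 = 356927*(1/340347) = 356927/340347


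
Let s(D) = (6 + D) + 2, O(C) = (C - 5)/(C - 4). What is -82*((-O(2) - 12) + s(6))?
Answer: -41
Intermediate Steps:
O(C) = (-5 + C)/(-4 + C)
s(D) = 8 + D
-82*((-O(2) - 12) + s(6)) = -82*((-(-5 + 2)/(-4 + 2) - 12) + (8 + 6)) = -82*((-(-3)/(-2) - 12) + 14) = -82*((-(-1)*(-3)/2 - 12) + 14) = -82*((-1*3/2 - 12) + 14) = -82*((-3/2 - 12) + 14) = -82*(-27/2 + 14) = -82*½ = -41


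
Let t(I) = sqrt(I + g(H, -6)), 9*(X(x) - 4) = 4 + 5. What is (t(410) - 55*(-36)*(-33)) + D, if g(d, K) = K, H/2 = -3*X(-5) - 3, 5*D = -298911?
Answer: -625611/5 + 2*sqrt(101) ≈ -1.2510e+5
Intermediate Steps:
D = -298911/5 (D = (1/5)*(-298911) = -298911/5 ≈ -59782.)
X(x) = 5 (X(x) = 4 + (4 + 5)/9 = 4 + (1/9)*9 = 4 + 1 = 5)
H = -36 (H = 2*(-3*5 - 3) = 2*(-15 - 3) = 2*(-18) = -36)
t(I) = sqrt(-6 + I) (t(I) = sqrt(I - 6) = sqrt(-6 + I))
(t(410) - 55*(-36)*(-33)) + D = (sqrt(-6 + 410) - 55*(-36)*(-33)) - 298911/5 = (sqrt(404) + 1980*(-33)) - 298911/5 = (2*sqrt(101) - 65340) - 298911/5 = (-65340 + 2*sqrt(101)) - 298911/5 = -625611/5 + 2*sqrt(101)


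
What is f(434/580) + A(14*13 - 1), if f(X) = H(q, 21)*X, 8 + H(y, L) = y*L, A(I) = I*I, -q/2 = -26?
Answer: 4867959/145 ≈ 33572.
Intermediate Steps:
q = 52 (q = -2*(-26) = 52)
A(I) = I²
H(y, L) = -8 + L*y (H(y, L) = -8 + y*L = -8 + L*y)
f(X) = 1084*X (f(X) = (-8 + 21*52)*X = (-8 + 1092)*X = 1084*X)
f(434/580) + A(14*13 - 1) = 1084*(434/580) + (14*13 - 1)² = 1084*(434*(1/580)) + (182 - 1)² = 1084*(217/290) + 181² = 117614/145 + 32761 = 4867959/145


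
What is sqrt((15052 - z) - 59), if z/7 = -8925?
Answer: 2*sqrt(19367) ≈ 278.33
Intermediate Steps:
z = -62475 (z = 7*(-8925) = -62475)
sqrt((15052 - z) - 59) = sqrt((15052 - 1*(-62475)) - 59) = sqrt((15052 + 62475) - 59) = sqrt(77527 - 59) = sqrt(77468) = 2*sqrt(19367)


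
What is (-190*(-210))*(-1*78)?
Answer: -3112200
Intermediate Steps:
(-190*(-210))*(-1*78) = 39900*(-78) = -3112200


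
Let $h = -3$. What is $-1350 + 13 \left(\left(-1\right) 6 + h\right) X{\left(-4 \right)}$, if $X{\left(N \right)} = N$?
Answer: $-882$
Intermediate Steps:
$-1350 + 13 \left(\left(-1\right) 6 + h\right) X{\left(-4 \right)} = -1350 + 13 \left(\left(-1\right) 6 - 3\right) \left(-4\right) = -1350 + 13 \left(-6 - 3\right) \left(-4\right) = -1350 + 13 \left(-9\right) \left(-4\right) = -1350 - -468 = -1350 + 468 = -882$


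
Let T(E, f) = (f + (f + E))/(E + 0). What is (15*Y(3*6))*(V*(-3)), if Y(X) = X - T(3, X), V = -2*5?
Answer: 2250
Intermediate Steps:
V = -10
T(E, f) = (E + 2*f)/E (T(E, f) = (f + (E + f))/E = (E + 2*f)/E)
Y(X) = -1 + X/3 (Y(X) = X - (3 + 2*X)/3 = X - (1 + 2*X/3) = X + (-1 - 2*X/3) = -1 + X/3)
(15*Y(3*6))*(V*(-3)) = (15*(-1 + (3*6)/3))*(-10*(-3)) = (15*(-1 + (⅓)*18))*30 = (15*(-1 + 6))*30 = (15*5)*30 = 75*30 = 2250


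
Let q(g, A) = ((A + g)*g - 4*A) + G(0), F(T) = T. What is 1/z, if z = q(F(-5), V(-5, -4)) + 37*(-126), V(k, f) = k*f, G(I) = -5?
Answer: -1/4822 ≈ -0.00020738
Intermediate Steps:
V(k, f) = f*k
q(g, A) = -5 - 4*A + g*(A + g) (q(g, A) = ((A + g)*g - 4*A) - 5 = (g*(A + g) - 4*A) - 5 = (-4*A + g*(A + g)) - 5 = -5 - 4*A + g*(A + g))
z = -4822 (z = (-5 + (-5)² - (-16)*(-5) - 4*(-5)*(-5)) + 37*(-126) = (-5 + 25 - 4*20 + 20*(-5)) - 4662 = (-5 + 25 - 80 - 100) - 4662 = -160 - 4662 = -4822)
1/z = 1/(-4822) = -1/4822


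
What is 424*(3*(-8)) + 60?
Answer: -10116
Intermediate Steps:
424*(3*(-8)) + 60 = 424*(-24) + 60 = -10176 + 60 = -10116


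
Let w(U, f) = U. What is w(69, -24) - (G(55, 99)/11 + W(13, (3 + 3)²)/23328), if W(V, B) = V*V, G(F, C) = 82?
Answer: 15791197/256608 ≈ 61.538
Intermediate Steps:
W(V, B) = V²
w(69, -24) - (G(55, 99)/11 + W(13, (3 + 3)²)/23328) = 69 - (82/11 + 13²/23328) = 69 - (82*(1/11) + 169*(1/23328)) = 69 - (82/11 + 169/23328) = 69 - 1*1914755/256608 = 69 - 1914755/256608 = 15791197/256608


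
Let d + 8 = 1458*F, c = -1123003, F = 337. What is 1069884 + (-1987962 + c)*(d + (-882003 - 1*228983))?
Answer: 1927704310204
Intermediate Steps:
d = 491338 (d = -8 + 1458*337 = -8 + 491346 = 491338)
1069884 + (-1987962 + c)*(d + (-882003 - 1*228983)) = 1069884 + (-1987962 - 1123003)*(491338 + (-882003 - 1*228983)) = 1069884 - 3110965*(491338 + (-882003 - 228983)) = 1069884 - 3110965*(491338 - 1110986) = 1069884 - 3110965*(-619648) = 1069884 + 1927703240320 = 1927704310204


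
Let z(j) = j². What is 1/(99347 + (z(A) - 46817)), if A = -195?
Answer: 1/90555 ≈ 1.1043e-5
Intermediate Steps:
1/(99347 + (z(A) - 46817)) = 1/(99347 + ((-195)² - 46817)) = 1/(99347 + (38025 - 46817)) = 1/(99347 - 8792) = 1/90555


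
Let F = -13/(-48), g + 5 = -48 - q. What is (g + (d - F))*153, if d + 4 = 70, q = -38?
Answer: 124185/16 ≈ 7761.6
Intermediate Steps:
d = 66 (d = -4 + 70 = 66)
g = -15 (g = -5 + (-48 - 1*(-38)) = -5 + (-48 + 38) = -5 - 10 = -15)
F = 13/48 (F = -13*(-1/48) = 13/48 ≈ 0.27083)
(g + (d - F))*153 = (-15 + (66 - 1*13/48))*153 = (-15 + (66 - 13/48))*153 = (-15 + 3155/48)*153 = (2435/48)*153 = 124185/16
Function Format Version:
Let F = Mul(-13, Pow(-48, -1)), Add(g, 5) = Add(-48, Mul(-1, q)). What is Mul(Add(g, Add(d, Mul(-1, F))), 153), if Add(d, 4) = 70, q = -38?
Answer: Rational(124185, 16) ≈ 7761.6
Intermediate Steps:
d = 66 (d = Add(-4, 70) = 66)
g = -15 (g = Add(-5, Add(-48, Mul(-1, -38))) = Add(-5, Add(-48, 38)) = Add(-5, -10) = -15)
F = Rational(13, 48) (F = Mul(-13, Rational(-1, 48)) = Rational(13, 48) ≈ 0.27083)
Mul(Add(g, Add(d, Mul(-1, F))), 153) = Mul(Add(-15, Add(66, Mul(-1, Rational(13, 48)))), 153) = Mul(Add(-15, Add(66, Rational(-13, 48))), 153) = Mul(Add(-15, Rational(3155, 48)), 153) = Mul(Rational(2435, 48), 153) = Rational(124185, 16)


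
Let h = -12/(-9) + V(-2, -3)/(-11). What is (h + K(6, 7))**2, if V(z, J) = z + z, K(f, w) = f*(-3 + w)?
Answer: 719104/1089 ≈ 660.33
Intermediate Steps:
V(z, J) = 2*z
h = 56/33 (h = -12/(-9) + (2*(-2))/(-11) = -12*(-1/9) - 4*(-1/11) = 4/3 + 4/11 = 56/33 ≈ 1.6970)
(h + K(6, 7))**2 = (56/33 + 6*(-3 + 7))**2 = (56/33 + 6*4)**2 = (56/33 + 24)**2 = (848/33)**2 = 719104/1089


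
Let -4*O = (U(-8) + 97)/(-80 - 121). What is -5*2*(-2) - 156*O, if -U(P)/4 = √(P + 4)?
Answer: 79/67 + 104*I/67 ≈ 1.1791 + 1.5522*I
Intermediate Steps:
U(P) = -4*√(4 + P) (U(P) = -4*√(P + 4) = -4*√(4 + P))
O = 97/804 - 2*I/201 (O = -(-4*√(4 - 8) + 97)/(4*(-80 - 121)) = -(-8*I + 97)/(4*(-201)) = -(-8*I + 97)*(-1)/(4*201) = -(97 - 8*I)*(-1)/(4*201) = -(-97/201 + 8*I/201)/4 = 97/804 - 2*I/201 ≈ 0.12065 - 0.0099503*I)
-5*2*(-2) - 156*O = -5*2*(-2) - 156*(97/804 - 2*I/201) = -10*(-2) + (-1261/67 + 104*I/67) = 20 + (-1261/67 + 104*I/67) = 79/67 + 104*I/67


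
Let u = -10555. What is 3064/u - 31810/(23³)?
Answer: -373034238/128422685 ≈ -2.9047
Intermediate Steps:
3064/u - 31810/(23³) = 3064/(-10555) - 31810/(23³) = 3064*(-1/10555) - 31810/12167 = -3064/10555 - 31810*1/12167 = -3064/10555 - 31810/12167 = -373034238/128422685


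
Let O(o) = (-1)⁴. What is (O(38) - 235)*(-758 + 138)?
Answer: 145080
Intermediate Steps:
O(o) = 1
(O(38) - 235)*(-758 + 138) = (1 - 235)*(-758 + 138) = -234*(-620) = 145080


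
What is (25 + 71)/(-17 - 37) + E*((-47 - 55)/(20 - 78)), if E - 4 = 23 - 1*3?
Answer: 10552/261 ≈ 40.429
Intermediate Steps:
E = 24 (E = 4 + (23 - 1*3) = 4 + (23 - 3) = 4 + 20 = 24)
(25 + 71)/(-17 - 37) + E*((-47 - 55)/(20 - 78)) = (25 + 71)/(-17 - 37) + 24*((-47 - 55)/(20 - 78)) = 96/(-54) + 24*(-102/(-58)) = 96*(-1/54) + 24*(-102*(-1/58)) = -16/9 + 24*(51/29) = -16/9 + 1224/29 = 10552/261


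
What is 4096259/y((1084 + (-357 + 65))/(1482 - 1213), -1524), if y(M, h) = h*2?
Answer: -4096259/3048 ≈ -1343.9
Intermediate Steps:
y(M, h) = 2*h
4096259/y((1084 + (-357 + 65))/(1482 - 1213), -1524) = 4096259/((2*(-1524))) = 4096259/(-3048) = 4096259*(-1/3048) = -4096259/3048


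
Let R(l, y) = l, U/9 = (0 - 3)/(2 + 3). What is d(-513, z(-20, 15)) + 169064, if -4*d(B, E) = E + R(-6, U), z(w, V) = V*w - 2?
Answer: 169141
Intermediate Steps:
z(w, V) = -2 + V*w
U = -27/5 (U = 9*((0 - 3)/(2 + 3)) = 9*(-3/5) = 9*(-3*⅕) = 9*(-⅗) = -27/5 ≈ -5.4000)
d(B, E) = 3/2 - E/4 (d(B, E) = -(E - 6)/4 = -(-6 + E)/4 = 3/2 - E/4)
d(-513, z(-20, 15)) + 169064 = (3/2 - (-2 + 15*(-20))/4) + 169064 = (3/2 - (-2 - 300)/4) + 169064 = (3/2 - ¼*(-302)) + 169064 = (3/2 + 151/2) + 169064 = 77 + 169064 = 169141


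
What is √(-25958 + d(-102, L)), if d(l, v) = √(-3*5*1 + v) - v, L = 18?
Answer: √(-25976 + √3) ≈ 161.17*I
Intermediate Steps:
d(l, v) = √(-15 + v) - v (d(l, v) = √(-15*1 + v) - v = √(-15 + v) - v)
√(-25958 + d(-102, L)) = √(-25958 + (√(-15 + 18) - 1*18)) = √(-25958 + (√3 - 18)) = √(-25958 + (-18 + √3)) = √(-25976 + √3)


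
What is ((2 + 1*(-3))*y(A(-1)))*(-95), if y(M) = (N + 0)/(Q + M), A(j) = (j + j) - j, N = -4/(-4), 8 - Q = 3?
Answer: 95/4 ≈ 23.750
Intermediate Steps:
Q = 5 (Q = 8 - 1*3 = 8 - 3 = 5)
N = 1 (N = -4*(-¼) = 1)
A(j) = j (A(j) = 2*j - j = j)
y(M) = 1/(5 + M) (y(M) = (1 + 0)/(5 + M) = 1/(5 + M))
((2 + 1*(-3))*y(A(-1)))*(-95) = ((2 + 1*(-3))/(5 - 1))*(-95) = ((2 - 3)/4)*(-95) = -1*¼*(-95) = -¼*(-95) = 95/4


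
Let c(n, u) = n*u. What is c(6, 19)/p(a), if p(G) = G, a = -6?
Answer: -19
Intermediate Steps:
c(6, 19)/p(a) = (6*19)/(-6) = 114*(-⅙) = -19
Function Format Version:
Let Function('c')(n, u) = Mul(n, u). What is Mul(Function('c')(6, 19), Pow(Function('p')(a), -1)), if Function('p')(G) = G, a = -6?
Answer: -19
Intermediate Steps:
Mul(Function('c')(6, 19), Pow(Function('p')(a), -1)) = Mul(Mul(6, 19), Pow(-6, -1)) = Mul(114, Rational(-1, 6)) = -19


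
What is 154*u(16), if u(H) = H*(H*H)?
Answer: 630784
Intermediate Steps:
u(H) = H**3 (u(H) = H*H**2 = H**3)
154*u(16) = 154*16**3 = 154*4096 = 630784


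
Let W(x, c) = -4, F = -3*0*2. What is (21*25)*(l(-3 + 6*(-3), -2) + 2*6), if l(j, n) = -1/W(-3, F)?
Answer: 25725/4 ≈ 6431.3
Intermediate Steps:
F = 0 (F = 0*2 = 0)
l(j, n) = 1/4 (l(j, n) = -1/(-4) = -1*(-1/4) = 1/4)
(21*25)*(l(-3 + 6*(-3), -2) + 2*6) = (21*25)*(1/4 + 2*6) = 525*(1/4 + 12) = 525*(49/4) = 25725/4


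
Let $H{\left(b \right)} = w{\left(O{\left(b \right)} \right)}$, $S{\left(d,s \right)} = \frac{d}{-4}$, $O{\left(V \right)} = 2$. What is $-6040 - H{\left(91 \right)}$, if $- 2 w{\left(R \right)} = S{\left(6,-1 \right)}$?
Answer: $- \frac{24163}{4} \approx -6040.8$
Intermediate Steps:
$S{\left(d,s \right)} = - \frac{d}{4}$ ($S{\left(d,s \right)} = d \left(- \frac{1}{4}\right) = - \frac{d}{4}$)
$w{\left(R \right)} = \frac{3}{4}$ ($w{\left(R \right)} = - \frac{\left(- \frac{1}{4}\right) 6}{2} = \left(- \frac{1}{2}\right) \left(- \frac{3}{2}\right) = \frac{3}{4}$)
$H{\left(b \right)} = \frac{3}{4}$
$-6040 - H{\left(91 \right)} = -6040 - \frac{3}{4} = - \frac{24163}{4}$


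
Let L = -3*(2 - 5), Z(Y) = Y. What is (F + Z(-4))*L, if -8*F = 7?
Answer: -351/8 ≈ -43.875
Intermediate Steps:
F = -7/8 (F = -⅛*7 = -7/8 ≈ -0.87500)
L = 9 (L = -3*(-3) = 9)
(F + Z(-4))*L = (-7/8 - 4)*9 = -39/8*9 = -351/8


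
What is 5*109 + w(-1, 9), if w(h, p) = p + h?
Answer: 553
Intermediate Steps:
w(h, p) = h + p
5*109 + w(-1, 9) = 5*109 + (-1 + 9) = 545 + 8 = 553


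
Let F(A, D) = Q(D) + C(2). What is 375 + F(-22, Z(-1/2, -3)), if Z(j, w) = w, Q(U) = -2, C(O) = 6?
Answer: 379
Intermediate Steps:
F(A, D) = 4 (F(A, D) = -2 + 6 = 4)
375 + F(-22, Z(-1/2, -3)) = 375 + 4 = 379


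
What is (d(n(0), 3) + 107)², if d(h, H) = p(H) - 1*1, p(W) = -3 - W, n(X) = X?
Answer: 10000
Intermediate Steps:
d(h, H) = -4 - H (d(h, H) = (-3 - H) - 1*1 = (-3 - H) - 1 = -4 - H)
(d(n(0), 3) + 107)² = ((-4 - 1*3) + 107)² = ((-4 - 3) + 107)² = (-7 + 107)² = 100² = 10000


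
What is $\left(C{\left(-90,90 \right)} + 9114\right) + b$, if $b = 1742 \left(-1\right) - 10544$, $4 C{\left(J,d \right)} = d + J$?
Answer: $-3172$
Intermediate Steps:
$C{\left(J,d \right)} = \frac{J}{4} + \frac{d}{4}$ ($C{\left(J,d \right)} = \frac{d + J}{4} = \frac{J + d}{4} = \frac{J}{4} + \frac{d}{4}$)
$b = -12286$ ($b = -1742 - 10544 = -12286$)
$\left(C{\left(-90,90 \right)} + 9114\right) + b = \left(\left(\frac{1}{4} \left(-90\right) + \frac{1}{4} \cdot 90\right) + 9114\right) - 12286 = \left(\left(- \frac{45}{2} + \frac{45}{2}\right) + 9114\right) - 12286 = \left(0 + 9114\right) - 12286 = 9114 - 12286 = -3172$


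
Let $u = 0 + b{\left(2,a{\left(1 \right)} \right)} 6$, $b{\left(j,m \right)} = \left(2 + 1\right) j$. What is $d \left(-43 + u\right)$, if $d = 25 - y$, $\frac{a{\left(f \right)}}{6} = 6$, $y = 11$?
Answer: $-98$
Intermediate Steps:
$a{\left(f \right)} = 36$ ($a{\left(f \right)} = 6 \cdot 6 = 36$)
$b{\left(j,m \right)} = 3 j$
$d = 14$ ($d = 25 - 11 = 14$)
$u = 36$ ($u = 0 + 3 \cdot 2 \cdot 6 = 0 + 6 \cdot 6 = 0 + 36 = 36$)
$d \left(-43 + u\right) = 14 \left(-43 + 36\right) = 14 \left(-7\right) = -98$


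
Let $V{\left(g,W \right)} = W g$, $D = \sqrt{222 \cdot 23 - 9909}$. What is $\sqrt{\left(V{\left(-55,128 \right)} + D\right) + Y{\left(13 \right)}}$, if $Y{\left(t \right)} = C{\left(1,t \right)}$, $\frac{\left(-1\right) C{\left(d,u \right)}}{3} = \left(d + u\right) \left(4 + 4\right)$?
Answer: $\sqrt{-7376 + i \sqrt{4803}} \approx 0.4035 + 85.885 i$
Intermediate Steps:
$C{\left(d,u \right)} = - 24 d - 24 u$ ($C{\left(d,u \right)} = - 3 \left(d + u\right) \left(4 + 4\right) = - 3 \left(d + u\right) 8 = - 3 \left(8 d + 8 u\right) = - 24 d - 24 u$)
$Y{\left(t \right)} = -24 - 24 t$ ($Y{\left(t \right)} = \left(-24\right) 1 - 24 t = -24 - 24 t$)
$D = i \sqrt{4803}$ ($D = \sqrt{5106 - 9909} = \sqrt{-4803} = i \sqrt{4803} \approx 69.304 i$)
$\sqrt{\left(V{\left(-55,128 \right)} + D\right) + Y{\left(13 \right)}} = \sqrt{\left(128 \left(-55\right) + i \sqrt{4803}\right) - 336} = \sqrt{\left(-7040 + i \sqrt{4803}\right) - 336} = \sqrt{-7376 + i \sqrt{4803}}$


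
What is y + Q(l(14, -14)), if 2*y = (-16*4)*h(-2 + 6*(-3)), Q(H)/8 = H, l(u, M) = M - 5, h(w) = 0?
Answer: -152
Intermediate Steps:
l(u, M) = -5 + M
Q(H) = 8*H
y = 0 (y = (-16*4*0)/2 = (-64*0)/2 = (½)*0 = 0)
y + Q(l(14, -14)) = 0 + 8*(-5 - 14) = 0 + 8*(-19) = 0 - 152 = -152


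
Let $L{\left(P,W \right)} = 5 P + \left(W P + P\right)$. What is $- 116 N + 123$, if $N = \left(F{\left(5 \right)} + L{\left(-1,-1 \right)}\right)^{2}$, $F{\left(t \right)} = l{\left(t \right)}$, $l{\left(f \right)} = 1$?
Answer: $-1733$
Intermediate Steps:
$L{\left(P,W \right)} = 6 P + P W$ ($L{\left(P,W \right)} = 5 P + \left(P W + P\right) = 5 P + \left(P + P W\right) = 6 P + P W$)
$F{\left(t \right)} = 1$
$N = 16$ ($N = \left(1 - \left(6 - 1\right)\right)^{2} = \left(1 - 5\right)^{2} = \left(-4\right)^{2} = 16$)
$- 116 N + 123 = \left(-116\right) 16 + 123 = -1856 + 123 = -1733$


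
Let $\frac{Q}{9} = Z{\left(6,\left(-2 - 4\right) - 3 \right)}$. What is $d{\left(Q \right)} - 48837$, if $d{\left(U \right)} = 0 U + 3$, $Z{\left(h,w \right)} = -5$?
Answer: $-48834$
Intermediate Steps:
$Q = -45$ ($Q = 9 \left(-5\right) = -45$)
$d{\left(U \right)} = 3$ ($d{\left(U \right)} = 0 + 3 = 3$)
$d{\left(Q \right)} - 48837 = 3 - 48837 = -48834$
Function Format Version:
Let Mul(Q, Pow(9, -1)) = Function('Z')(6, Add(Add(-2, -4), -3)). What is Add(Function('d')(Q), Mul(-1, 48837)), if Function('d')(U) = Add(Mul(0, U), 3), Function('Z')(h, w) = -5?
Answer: -48834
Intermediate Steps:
Q = -45 (Q = Mul(9, -5) = -45)
Function('d')(U) = 3 (Function('d')(U) = Add(0, 3) = 3)
Add(Function('d')(Q), Mul(-1, 48837)) = Add(3, Mul(-1, 48837)) = Add(3, -48837) = -48834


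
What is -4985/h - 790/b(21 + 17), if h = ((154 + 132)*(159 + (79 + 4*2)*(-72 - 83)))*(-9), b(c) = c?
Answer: -13549038695/651721356 ≈ -20.790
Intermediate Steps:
h = 34301124 (h = (286*(159 + (79 + 8)*(-155)))*(-9) = (286*(159 + 87*(-155)))*(-9) = (286*(159 - 13485))*(-9) = (286*(-13326))*(-9) = -3811236*(-9) = 34301124)
-4985/h - 790/b(21 + 17) = -4985/34301124 - 790/(21 + 17) = -4985*1/34301124 - 790/38 = -4985/34301124 - 790*1/38 = -4985/34301124 - 395/19 = -13549038695/651721356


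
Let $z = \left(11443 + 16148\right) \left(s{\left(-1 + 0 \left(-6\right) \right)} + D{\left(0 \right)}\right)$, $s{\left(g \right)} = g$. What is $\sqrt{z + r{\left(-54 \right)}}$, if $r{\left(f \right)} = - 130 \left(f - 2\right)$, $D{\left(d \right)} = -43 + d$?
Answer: $2 i \sqrt{301681} \approx 1098.5 i$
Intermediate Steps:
$z = -1214004$ ($z = \left(11443 + 16148\right) \left(\left(-1 + 0 \left(-6\right)\right) + \left(-43 + 0\right)\right) = 27591 \left(\left(-1 + 0\right) - 43\right) = 27591 \left(-1 - 43\right) = 27591 \left(-44\right) = -1214004$)
$r{\left(f \right)} = 260 - 130 f$ ($r{\left(f \right)} = - 130 \left(-2 + f\right) = 260 - 130 f$)
$\sqrt{z + r{\left(-54 \right)}} = \sqrt{-1214004 + \left(260 - -7020\right)} = \sqrt{-1214004 + \left(260 + 7020\right)} = \sqrt{-1214004 + 7280} = \sqrt{-1206724} = 2 i \sqrt{301681}$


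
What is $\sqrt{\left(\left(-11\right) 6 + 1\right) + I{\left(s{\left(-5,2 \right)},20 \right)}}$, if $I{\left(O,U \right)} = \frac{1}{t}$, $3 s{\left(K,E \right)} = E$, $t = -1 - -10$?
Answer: $\frac{2 i \sqrt{146}}{3} \approx 8.0554 i$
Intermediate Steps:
$t = 9$ ($t = -1 + 10 = 9$)
$s{\left(K,E \right)} = \frac{E}{3}$
$I{\left(O,U \right)} = \frac{1}{9}$
$\sqrt{\left(\left(-11\right) 6 + 1\right) + I{\left(s{\left(-5,2 \right)},20 \right)}} = \sqrt{\left(\left(-11\right) 6 + 1\right) + \frac{1}{9}} = \sqrt{\left(-66 + 1\right) + \frac{1}{9}} = \sqrt{-65 + \frac{1}{9}} = \sqrt{- \frac{584}{9}} = \frac{2 i \sqrt{146}}{3}$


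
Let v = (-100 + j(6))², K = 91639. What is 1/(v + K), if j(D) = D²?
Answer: 1/95735 ≈ 1.0445e-5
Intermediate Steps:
v = 4096 (v = (-100 + 6²)² = (-100 + 36)² = (-64)² = 4096)
1/(v + K) = 1/(4096 + 91639) = 1/95735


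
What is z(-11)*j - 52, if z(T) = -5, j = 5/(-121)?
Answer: -6267/121 ≈ -51.793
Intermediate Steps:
j = -5/121 (j = 5*(-1/121) = -5/121 ≈ -0.041322)
z(-11)*j - 52 = -5*(-5/121) - 52 = 25/121 - 52 = -6267/121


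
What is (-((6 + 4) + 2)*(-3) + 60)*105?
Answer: 10080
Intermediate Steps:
(-((6 + 4) + 2)*(-3) + 60)*105 = (-(10 + 2)*(-3) + 60)*105 = (-1*12*(-3) + 60)*105 = (-12*(-3) + 60)*105 = (36 + 60)*105 = 96*105 = 10080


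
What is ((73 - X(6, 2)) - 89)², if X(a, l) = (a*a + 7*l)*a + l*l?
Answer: 102400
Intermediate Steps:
X(a, l) = l² + a*(a² + 7*l) (X(a, l) = (a² + 7*l)*a + l² = a*(a² + 7*l) + l² = l² + a*(a² + 7*l))
((73 - X(6, 2)) - 89)² = ((73 - (6³ + 2² + 7*6*2)) - 89)² = ((73 - (216 + 4 + 84)) - 89)² = ((73 - 1*304) - 89)² = ((73 - 304) - 89)² = (-231 - 89)² = (-320)² = 102400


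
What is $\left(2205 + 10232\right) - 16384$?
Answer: $-3947$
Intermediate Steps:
$\left(2205 + 10232\right) - 16384 = 12437 - 16384 = -3947$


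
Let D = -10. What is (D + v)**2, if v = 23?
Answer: 169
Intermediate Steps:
(D + v)**2 = (-10 + 23)**2 = 13**2 = 169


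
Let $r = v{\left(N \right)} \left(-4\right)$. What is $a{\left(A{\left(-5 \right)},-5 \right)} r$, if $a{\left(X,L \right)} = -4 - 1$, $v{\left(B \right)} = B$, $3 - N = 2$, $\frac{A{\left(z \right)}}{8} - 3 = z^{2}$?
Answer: $20$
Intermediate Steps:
$A{\left(z \right)} = 24 + 8 z^{2}$
$N = 1$ ($N = 3 - 2 = 1$)
$a{\left(X,L \right)} = -5$
$r = -4$ ($r = 1 \left(-4\right) = -4$)
$a{\left(A{\left(-5 \right)},-5 \right)} r = \left(-5\right) \left(-4\right) = 20$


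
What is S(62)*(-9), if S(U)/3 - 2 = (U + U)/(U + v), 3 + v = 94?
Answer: -1290/17 ≈ -75.882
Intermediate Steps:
v = 91 (v = -3 + 94 = 91)
S(U) = 6 + 6*U/(91 + U) (S(U) = 6 + 3*((U + U)/(U + 91)) = 6 + 3*((2*U)/(91 + U)) = 6 + 3*(2*U/(91 + U)) = 6 + 6*U/(91 + U))
S(62)*(-9) = (6*(91 + 2*62)/(91 + 62))*(-9) = (6*(91 + 124)/153)*(-9) = (6*(1/153)*215)*(-9) = (430/51)*(-9) = -1290/17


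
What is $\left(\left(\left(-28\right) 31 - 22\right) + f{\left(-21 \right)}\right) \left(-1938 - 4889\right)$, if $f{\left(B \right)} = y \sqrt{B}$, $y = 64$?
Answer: $6076030 - 436928 i \sqrt{21} \approx 6.076 \cdot 10^{6} - 2.0023 \cdot 10^{6} i$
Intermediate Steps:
$f{\left(B \right)} = 64 \sqrt{B}$
$\left(\left(\left(-28\right) 31 - 22\right) + f{\left(-21 \right)}\right) \left(-1938 - 4889\right) = \left(\left(\left(-28\right) 31 - 22\right) + 64 \sqrt{-21}\right) \left(-1938 - 4889\right) = \left(\left(-868 - 22\right) + 64 i \sqrt{21}\right) \left(-6827\right) = \left(-890 + 64 i \sqrt{21}\right) \left(-6827\right) = 6076030 - 436928 i \sqrt{21}$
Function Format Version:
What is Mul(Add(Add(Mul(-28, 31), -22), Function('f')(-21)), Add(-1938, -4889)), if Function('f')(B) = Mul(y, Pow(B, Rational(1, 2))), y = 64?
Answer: Add(6076030, Mul(-436928, I, Pow(21, Rational(1, 2)))) ≈ Add(6.0760e+6, Mul(-2.0023e+6, I))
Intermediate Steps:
Function('f')(B) = Mul(64, Pow(B, Rational(1, 2)))
Mul(Add(Add(Mul(-28, 31), -22), Function('f')(-21)), Add(-1938, -4889)) = Mul(Add(Add(Mul(-28, 31), -22), Mul(64, Pow(-21, Rational(1, 2)))), Add(-1938, -4889)) = Mul(Add(Add(-868, -22), Mul(64, Mul(I, Pow(21, Rational(1, 2))))), -6827) = Mul(Add(-890, Mul(64, I, Pow(21, Rational(1, 2)))), -6827) = Add(6076030, Mul(-436928, I, Pow(21, Rational(1, 2))))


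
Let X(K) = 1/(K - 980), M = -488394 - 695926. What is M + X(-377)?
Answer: -1607122241/1357 ≈ -1.1843e+6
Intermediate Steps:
M = -1184320
X(K) = 1/(-980 + K)
M + X(-377) = -1184320 + 1/(-980 - 377) = -1184320 + 1/(-1357) = -1184320 - 1/1357 = -1607122241/1357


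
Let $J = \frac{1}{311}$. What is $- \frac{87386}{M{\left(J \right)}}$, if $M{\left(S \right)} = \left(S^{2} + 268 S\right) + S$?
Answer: $- \frac{4226030653}{41830} \approx -1.0103 \cdot 10^{5}$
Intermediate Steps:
$J = \frac{1}{311} \approx 0.0032154$
$M{\left(S \right)} = S^{2} + 269 S$
$- \frac{87386}{M{\left(J \right)}} = - \frac{87386}{\frac{1}{311} \left(269 + \frac{1}{311}\right)} = - \frac{87386}{\frac{1}{311} \cdot \frac{83660}{311}} = - \frac{87386}{\frac{83660}{96721}} = \left(-87386\right) \frac{96721}{83660} = - \frac{4226030653}{41830}$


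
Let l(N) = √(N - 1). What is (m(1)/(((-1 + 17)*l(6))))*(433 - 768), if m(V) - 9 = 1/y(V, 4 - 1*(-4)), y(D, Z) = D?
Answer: -335*√5/8 ≈ -93.635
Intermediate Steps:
l(N) = √(-1 + N)
m(V) = 9 + 1/V
(m(1)/(((-1 + 17)*l(6))))*(433 - 768) = ((9 + 1/1)/(((-1 + 17)*√(-1 + 6))))*(433 - 768) = ((9 + 1)/((16*√5)))*(-335) = (10*(√5/80))*(-335) = (√5/8)*(-335) = -335*√5/8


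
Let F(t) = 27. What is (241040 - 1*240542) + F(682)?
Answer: 525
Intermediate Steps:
(241040 - 1*240542) + F(682) = (241040 - 1*240542) + 27 = (241040 - 240542) + 27 = 498 + 27 = 525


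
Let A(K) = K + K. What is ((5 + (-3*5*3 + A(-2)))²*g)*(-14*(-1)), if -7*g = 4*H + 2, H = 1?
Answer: -23232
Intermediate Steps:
A(K) = 2*K
g = -6/7 (g = -(4*1 + 2)/7 = -(4 + 2)/7 = -⅐*6 = -6/7 ≈ -0.85714)
((5 + (-3*5*3 + A(-2)))²*g)*(-14*(-1)) = ((5 + (-3*5*3 + 2*(-2)))²*(-6/7))*(-14*(-1)) = ((5 + (-15*3 - 4))²*(-6/7))*14 = ((5 + (-45 - 4))²*(-6/7))*14 = ((5 - 49)²*(-6/7))*14 = ((-44)²*(-6/7))*14 = (1936*(-6/7))*14 = -11616/7*14 = -23232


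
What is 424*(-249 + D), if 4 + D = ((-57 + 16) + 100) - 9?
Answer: -86072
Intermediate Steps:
D = 46 (D = -4 + (((-57 + 16) + 100) - 9) = -4 + ((-41 + 100) - 9) = -4 + (59 - 9) = -4 + 50 = 46)
424*(-249 + D) = 424*(-249 + 46) = 424*(-203) = -86072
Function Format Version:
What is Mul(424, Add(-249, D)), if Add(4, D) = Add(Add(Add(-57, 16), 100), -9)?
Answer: -86072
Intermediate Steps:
D = 46 (D = Add(-4, Add(Add(Add(-57, 16), 100), -9)) = Add(-4, Add(Add(-41, 100), -9)) = Add(-4, Add(59, -9)) = Add(-4, 50) = 46)
Mul(424, Add(-249, D)) = Mul(424, Add(-249, 46)) = Mul(424, -203) = -86072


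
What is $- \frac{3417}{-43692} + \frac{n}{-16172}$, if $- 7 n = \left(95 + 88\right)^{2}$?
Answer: $\frac{38542072}{103043941} \approx 0.37404$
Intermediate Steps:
$n = - \frac{33489}{7}$ ($n = - \frac{\left(95 + 88\right)^{2}}{7} = - \frac{183^{2}}{7} = \left(- \frac{1}{7}\right) 33489 = - \frac{33489}{7} \approx -4784.1$)
$- \frac{3417}{-43692} + \frac{n}{-16172} = - \frac{3417}{-43692} - \frac{33489}{7 \left(-16172\right)} = \left(-3417\right) \left(- \frac{1}{43692}\right) - - \frac{33489}{113204} = \frac{1139}{14564} + \frac{33489}{113204} = \frac{38542072}{103043941}$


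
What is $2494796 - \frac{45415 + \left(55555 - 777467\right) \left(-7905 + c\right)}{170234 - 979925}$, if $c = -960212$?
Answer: $\frac{906303064385}{269897} \approx 3.358 \cdot 10^{6}$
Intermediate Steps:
$2494796 - \frac{45415 + \left(55555 - 777467\right) \left(-7905 + c\right)}{170234 - 979925} = 2494796 - \frac{45415 + \left(55555 - 777467\right) \left(-7905 - 960212\right)}{170234 - 979925} = 2494796 - \frac{45415 - -698895279704}{-809691} = 2494796 - \left(45415 + 698895279704\right) \left(- \frac{1}{809691}\right) = 2494796 - 698895325119 \left(- \frac{1}{809691}\right) = 2494796 - - \frac{232965108373}{269897} = 2494796 + \frac{232965108373}{269897} = \frac{906303064385}{269897}$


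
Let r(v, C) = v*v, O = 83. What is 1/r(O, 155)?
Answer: 1/6889 ≈ 0.00014516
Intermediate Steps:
r(v, C) = v²
1/r(O, 155) = 1/(83²) = 1/6889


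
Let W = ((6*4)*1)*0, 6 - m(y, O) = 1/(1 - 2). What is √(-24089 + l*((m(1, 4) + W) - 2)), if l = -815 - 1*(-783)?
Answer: I*√24249 ≈ 155.72*I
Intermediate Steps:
l = -32 (l = -815 + 783 = -32)
m(y, O) = 7 (m(y, O) = 6 - 1/(1 - 2) = 6 - 1/(-1) = 6 - 1*(-1) = 6 + 1 = 7)
W = 0 (W = (24*1)*0 = 24*0 = 0)
√(-24089 + l*((m(1, 4) + W) - 2)) = √(-24089 - 32*((7 + 0) - 2)) = √(-24089 - 32*(7 - 2)) = √(-24089 - 32*5) = √(-24089 - 160) = √(-24249) = I*√24249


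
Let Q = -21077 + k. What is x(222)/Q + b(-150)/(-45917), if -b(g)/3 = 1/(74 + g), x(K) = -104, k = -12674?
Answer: 362826715/117780594692 ≈ 0.0030805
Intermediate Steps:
Q = -33751 (Q = -21077 - 12674 = -33751)
b(g) = -3/(74 + g)
x(222)/Q + b(-150)/(-45917) = -104/(-33751) - 3/(74 - 150)/(-45917) = -104*(-1/33751) - 3/(-76)*(-1/45917) = 104/33751 - 3*(-1/76)*(-1/45917) = 104/33751 + (3/76)*(-1/45917) = 104/33751 - 3/3489692 = 362826715/117780594692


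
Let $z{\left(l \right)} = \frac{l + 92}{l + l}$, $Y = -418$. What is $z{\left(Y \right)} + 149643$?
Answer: $\frac{62550937}{418} \approx 1.4964 \cdot 10^{5}$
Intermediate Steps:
$z{\left(l \right)} = \frac{92 + l}{2 l}$
$z{\left(Y \right)} + 149643 = \frac{92 - 418}{2 \left(-418\right)} + 149643 = \frac{1}{2} \left(- \frac{1}{418}\right) \left(-326\right) + 149643 = \frac{163}{418} + 149643 = \frac{62550937}{418}$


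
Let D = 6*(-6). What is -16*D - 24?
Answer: 552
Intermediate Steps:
D = -36
-16*D - 24 = -16*(-36) - 24 = 576 - 24 = 552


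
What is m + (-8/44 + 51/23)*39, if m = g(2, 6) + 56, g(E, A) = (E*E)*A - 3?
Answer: 39566/253 ≈ 156.39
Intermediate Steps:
g(E, A) = -3 + A*E**2 (g(E, A) = E**2*A - 3 = A*E**2 - 3 = -3 + A*E**2)
m = 77 (m = (-3 + 6*2**2) + 56 = (-3 + 6*4) + 56 = (-3 + 24) + 56 = 21 + 56 = 77)
m + (-8/44 + 51/23)*39 = 77 + (-8/44 + 51/23)*39 = 77 + (-8*1/44 + 51*(1/23))*39 = 77 + (-2/11 + 51/23)*39 = 77 + (515/253)*39 = 77 + 20085/253 = 39566/253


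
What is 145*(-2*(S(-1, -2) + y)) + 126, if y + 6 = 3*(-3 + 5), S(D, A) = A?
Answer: 706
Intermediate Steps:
y = 0 (y = -6 + 3*(-3 + 5) = -6 + 3*2 = -6 + 6 = 0)
145*(-2*(S(-1, -2) + y)) + 126 = 145*(-2*(-2 + 0)) + 126 = 145*(-2*(-2)) + 126 = 145*4 + 126 = 580 + 126 = 706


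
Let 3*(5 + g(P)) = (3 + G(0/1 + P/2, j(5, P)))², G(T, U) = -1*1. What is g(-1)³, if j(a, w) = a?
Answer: -1331/27 ≈ -49.296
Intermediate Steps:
G(T, U) = -1
g(P) = -11/3 (g(P) = -5 + (3 - 1)²/3 = -5 + (⅓)*2² = -5 + (⅓)*4 = -5 + 4/3 = -11/3)
g(-1)³ = (-11/3)³ = -1331/27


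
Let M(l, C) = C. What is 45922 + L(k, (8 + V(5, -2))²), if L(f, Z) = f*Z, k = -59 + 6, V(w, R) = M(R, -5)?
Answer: 45445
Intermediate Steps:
V(w, R) = -5
k = -53
L(f, Z) = Z*f
45922 + L(k, (8 + V(5, -2))²) = 45922 + (8 - 5)²*(-53) = 45922 + 3²*(-53) = 45922 + 9*(-53) = 45922 - 477 = 45445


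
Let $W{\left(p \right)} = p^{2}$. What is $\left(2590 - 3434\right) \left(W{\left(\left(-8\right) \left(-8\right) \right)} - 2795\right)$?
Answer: $-1098044$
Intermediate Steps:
$\left(2590 - 3434\right) \left(W{\left(\left(-8\right) \left(-8\right) \right)} - 2795\right) = \left(2590 - 3434\right) \left(\left(\left(-8\right) \left(-8\right)\right)^{2} - 2795\right) = - 844 \left(64^{2} - 2795\right) = - 844 \left(4096 - 2795\right) = \left(-844\right) 1301 = -1098044$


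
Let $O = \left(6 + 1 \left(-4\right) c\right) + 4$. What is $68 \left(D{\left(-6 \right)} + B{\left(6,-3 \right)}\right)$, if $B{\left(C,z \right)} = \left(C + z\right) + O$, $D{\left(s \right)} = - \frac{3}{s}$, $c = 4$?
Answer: $-170$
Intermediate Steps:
$O = -6$ ($O = \left(6 + 1 \left(-4\right) 4\right) + 4 = \left(6 - 16\right) + 4 = -10 + 4 = -6$)
$B{\left(C,z \right)} = -6 + C + z$ ($B{\left(C,z \right)} = \left(C + z\right) - 6 = -6 + C + z$)
$68 \left(D{\left(-6 \right)} + B{\left(6,-3 \right)}\right) = 68 \left(- \frac{3}{-6} - 3\right) = 68 \left(\left(-3\right) \left(- \frac{1}{6}\right) - 3\right) = 68 \left(\frac{1}{2} - 3\right) = 68 \left(- \frac{5}{2}\right) = -170$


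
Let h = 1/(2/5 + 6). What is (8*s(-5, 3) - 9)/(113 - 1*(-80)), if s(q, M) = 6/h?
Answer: 1491/965 ≈ 1.5451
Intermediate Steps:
h = 5/32 (h = 1/(2*(1/5) + 6) = 1/(2/5 + 6) = 1/(32/5) = 5/32 ≈ 0.15625)
s(q, M) = 192/5 (s(q, M) = 6/(5/32) = 6*(32/5) = 192/5)
(8*s(-5, 3) - 9)/(113 - 1*(-80)) = (8*(192/5) - 9)/(113 - 1*(-80)) = (1536/5 - 9)/(113 + 80) = (1491/5)/193 = (1491/5)*(1/193) = 1491/965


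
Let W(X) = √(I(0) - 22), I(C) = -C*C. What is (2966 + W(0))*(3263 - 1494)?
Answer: 5246854 + 1769*I*√22 ≈ 5.2469e+6 + 8297.3*I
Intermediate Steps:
I(C) = -C²
W(X) = I*√22 (W(X) = √(-1*0² - 22) = √(-1*0 - 22) = √(0 - 22) = √(-22) = I*√22)
(2966 + W(0))*(3263 - 1494) = (2966 + I*√22)*(3263 - 1494) = (2966 + I*√22)*1769 = 5246854 + 1769*I*√22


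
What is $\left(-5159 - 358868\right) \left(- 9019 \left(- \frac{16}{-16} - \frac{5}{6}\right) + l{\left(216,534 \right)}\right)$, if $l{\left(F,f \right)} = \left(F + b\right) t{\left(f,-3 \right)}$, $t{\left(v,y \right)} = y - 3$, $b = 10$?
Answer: $\frac{6244883185}{6} \approx 1.0408 \cdot 10^{9}$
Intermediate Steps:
$t{\left(v,y \right)} = -3 + y$
$l{\left(F,f \right)} = -60 - 6 F$ ($l{\left(F,f \right)} = \left(F + 10\right) \left(-3 - 3\right) = \left(10 + F\right) \left(-6\right) = -60 - 6 F$)
$\left(-5159 - 358868\right) \left(- 9019 \left(- \frac{16}{-16} - \frac{5}{6}\right) + l{\left(216,534 \right)}\right) = \left(-5159 - 358868\right) \left(- 9019 \left(- \frac{16}{-16} - \frac{5}{6}\right) - 1356\right) = - 364027 \left(- 9019 \left(\left(-16\right) \left(- \frac{1}{16}\right) - \frac{5}{6}\right) - 1356\right) = - 364027 \left(- 9019 \left(1 - \frac{5}{6}\right) - 1356\right) = - 364027 \left(\left(-9019\right) \frac{1}{6} - 1356\right) = - 364027 \left(- \frac{9019}{6} - 1356\right) = \left(-364027\right) \left(- \frac{17155}{6}\right) = \frac{6244883185}{6}$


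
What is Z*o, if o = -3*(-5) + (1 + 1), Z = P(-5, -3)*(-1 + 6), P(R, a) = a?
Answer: -255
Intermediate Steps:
Z = -15 (Z = -3*(-1 + 6) = -3*5 = -15)
o = 17 (o = 15 + 2 = 17)
Z*o = -15*17 = -255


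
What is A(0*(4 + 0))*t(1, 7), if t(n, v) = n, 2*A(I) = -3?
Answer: -3/2 ≈ -1.5000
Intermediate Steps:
A(I) = -3/2 (A(I) = (1/2)*(-3) = -3/2)
A(0*(4 + 0))*t(1, 7) = -3/2*1 = -3/2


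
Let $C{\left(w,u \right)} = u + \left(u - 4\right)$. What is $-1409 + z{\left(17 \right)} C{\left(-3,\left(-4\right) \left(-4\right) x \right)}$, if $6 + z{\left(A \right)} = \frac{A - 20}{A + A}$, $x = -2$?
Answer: $-995$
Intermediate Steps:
$C{\left(w,u \right)} = -4 + 2 u$ ($C{\left(w,u \right)} = u + \left(-4 + u\right) = -4 + 2 u$)
$z{\left(A \right)} = -6 + \frac{-20 + A}{2 A}$ ($z{\left(A \right)} = -6 + \frac{A - 20}{A + A} = -6 + \frac{-20 + A}{2 A}$)
$-1409 + z{\left(17 \right)} C{\left(-3,\left(-4\right) \left(-4\right) x \right)} = -1409 + \left(- \frac{11}{2} - \frac{10}{17}\right) \left(-4 + 2 \left(-4\right) \left(-4\right) \left(-2\right)\right) = -1409 + \left(- \frac{11}{2} - \frac{10}{17}\right) \left(-4 + 2 \cdot 16 \left(-2\right)\right) = -1409 + \left(- \frac{11}{2} - \frac{10}{17}\right) \left(-4 + 2 \left(-32\right)\right) = -1409 - \frac{207 \left(-4 - 64\right)}{34} = -1409 - -414 = -1409 + 414 = -995$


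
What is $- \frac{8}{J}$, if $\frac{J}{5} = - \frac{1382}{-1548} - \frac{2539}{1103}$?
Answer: $\frac{6829776}{6015065} \approx 1.1354$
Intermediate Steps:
$J = - \frac{6015065}{853722}$ ($J = 5 \left(- \frac{1382}{-1548} - \frac{2539}{1103}\right) = 5 \left(\left(-1382\right) \left(- \frac{1}{1548}\right) - \frac{2539}{1103}\right) = 5 \left(\frac{691}{774} - \frac{2539}{1103}\right) = 5 \left(- \frac{1203013}{853722}\right) = - \frac{6015065}{853722} \approx -7.0457$)
$- \frac{8}{J} = - \frac{8}{- \frac{6015065}{853722}} = \left(-8\right) \left(- \frac{853722}{6015065}\right) = \frac{6829776}{6015065}$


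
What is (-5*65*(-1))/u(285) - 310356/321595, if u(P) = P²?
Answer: -1004165909/1044862155 ≈ -0.96105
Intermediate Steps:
(-5*65*(-1))/u(285) - 310356/321595 = (-5*65*(-1))/(285²) - 310356/321595 = -325*(-1)/81225 - 310356*1/321595 = 325*(1/81225) - 310356/321595 = 13/3249 - 310356/321595 = -1004165909/1044862155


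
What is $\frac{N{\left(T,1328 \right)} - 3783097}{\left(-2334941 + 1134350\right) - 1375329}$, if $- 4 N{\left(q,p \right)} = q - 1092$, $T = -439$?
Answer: $\frac{5043619}{3434560} \approx 1.4685$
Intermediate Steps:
$N{\left(q,p \right)} = 273 - \frac{q}{4}$ ($N{\left(q,p \right)} = - \frac{q - 1092}{4} = - \frac{-1092 + q}{4} = 273 - \frac{q}{4}$)
$\frac{N{\left(T,1328 \right)} - 3783097}{\left(-2334941 + 1134350\right) - 1375329} = \frac{\left(273 - - \frac{439}{4}\right) - 3783097}{\left(-2334941 + 1134350\right) - 1375329} = \frac{\left(273 + \frac{439}{4}\right) - 3783097}{-1200591 - 1375329} = \frac{\frac{1531}{4} - 3783097}{-2575920} = \left(- \frac{15130857}{4}\right) \left(- \frac{1}{2575920}\right) = \frac{5043619}{3434560}$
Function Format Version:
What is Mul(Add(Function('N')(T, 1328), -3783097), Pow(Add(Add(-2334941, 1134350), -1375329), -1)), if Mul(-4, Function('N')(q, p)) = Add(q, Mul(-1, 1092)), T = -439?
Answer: Rational(5043619, 3434560) ≈ 1.4685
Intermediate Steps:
Function('N')(q, p) = Add(273, Mul(Rational(-1, 4), q)) (Function('N')(q, p) = Mul(Rational(-1, 4), Add(q, Mul(-1, 1092))) = Mul(Rational(-1, 4), Add(q, -1092)) = Mul(Rational(-1, 4), Add(-1092, q)) = Add(273, Mul(Rational(-1, 4), q)))
Mul(Add(Function('N')(T, 1328), -3783097), Pow(Add(Add(-2334941, 1134350), -1375329), -1)) = Mul(Add(Add(273, Mul(Rational(-1, 4), -439)), -3783097), Pow(Add(Add(-2334941, 1134350), -1375329), -1)) = Mul(Add(Add(273, Rational(439, 4)), -3783097), Pow(Add(-1200591, -1375329), -1)) = Mul(Add(Rational(1531, 4), -3783097), Pow(-2575920, -1)) = Mul(Rational(-15130857, 4), Rational(-1, 2575920)) = Rational(5043619, 3434560)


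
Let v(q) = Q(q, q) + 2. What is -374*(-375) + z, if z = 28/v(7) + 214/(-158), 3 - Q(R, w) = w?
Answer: 11078537/79 ≈ 1.4023e+5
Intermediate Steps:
Q(R, w) = 3 - w
v(q) = 5 - q (v(q) = (3 - q) + 2 = 5 - q)
z = -1213/79 (z = 28/(5 - 1*7) + 214/(-158) = 28/(5 - 7) + 214*(-1/158) = 28/(-2) - 107/79 = 28*(-½) - 107/79 = -14 - 107/79 = -1213/79 ≈ -15.354)
-374*(-375) + z = -374*(-375) - 1213/79 = 140250 - 1213/79 = 11078537/79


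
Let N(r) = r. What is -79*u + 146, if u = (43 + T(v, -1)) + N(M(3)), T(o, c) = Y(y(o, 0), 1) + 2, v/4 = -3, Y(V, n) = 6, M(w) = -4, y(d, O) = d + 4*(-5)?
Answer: -3567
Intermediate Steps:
y(d, O) = -20 + d (y(d, O) = d - 20 = -20 + d)
v = -12 (v = 4*(-3) = -12)
T(o, c) = 8 (T(o, c) = 6 + 2 = 8)
u = 47 (u = (43 + 8) - 4 = 51 - 4 = 47)
-79*u + 146 = -79*47 + 146 = -3713 + 146 = -3567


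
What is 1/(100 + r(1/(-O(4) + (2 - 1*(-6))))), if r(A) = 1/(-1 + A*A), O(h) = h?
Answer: 15/1484 ≈ 0.010108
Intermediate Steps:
r(A) = 1/(-1 + A²)
1/(100 + r(1/(-O(4) + (2 - 1*(-6))))) = 1/(100 + 1/(-1 + (1/(-1*4 + (2 - 1*(-6))))²)) = 1/(100 + 1/(-1 + (1/(-4 + (2 + 6)))²)) = 1/(100 + 1/(-1 + (1/(-4 + 8))²)) = 1/(100 + 1/(-1 + (1/4)²)) = 1/(100 + 1/(-1 + (¼)²)) = 1/(100 + 1/(-1 + 1/16)) = 1/(100 + 1/(-15/16)) = 1/(100 - 16/15) = 1/(1484/15) = 15/1484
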